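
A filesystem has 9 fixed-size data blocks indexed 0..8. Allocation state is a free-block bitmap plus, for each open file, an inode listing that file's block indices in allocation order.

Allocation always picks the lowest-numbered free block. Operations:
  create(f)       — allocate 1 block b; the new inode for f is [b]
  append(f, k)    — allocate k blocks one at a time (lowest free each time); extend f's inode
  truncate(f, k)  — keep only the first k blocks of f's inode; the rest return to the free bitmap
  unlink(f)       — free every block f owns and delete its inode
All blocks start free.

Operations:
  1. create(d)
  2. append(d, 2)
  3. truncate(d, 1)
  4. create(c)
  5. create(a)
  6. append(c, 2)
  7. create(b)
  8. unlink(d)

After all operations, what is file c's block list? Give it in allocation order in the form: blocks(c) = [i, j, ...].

blocks(c) = [1, 3, 4]

create(d): bitmap=F........ | d=[0]
append(d, 2): bitmap=FFF...... | d=[0, 1, 2]
truncate(d, 1): bitmap=F........ | d=[0]
create(c): bitmap=FF....... | c=[1] d=[0]
create(a): bitmap=FFF...... | a=[2] c=[1] d=[0]
append(c, 2): bitmap=FFFFF.... | a=[2] c=[1, 3, 4] d=[0]
create(b): bitmap=FFFFFF... | a=[2] b=[5] c=[1, 3, 4] d=[0]
unlink(d): bitmap=.FFFFF... | a=[2] b=[5] c=[1, 3, 4]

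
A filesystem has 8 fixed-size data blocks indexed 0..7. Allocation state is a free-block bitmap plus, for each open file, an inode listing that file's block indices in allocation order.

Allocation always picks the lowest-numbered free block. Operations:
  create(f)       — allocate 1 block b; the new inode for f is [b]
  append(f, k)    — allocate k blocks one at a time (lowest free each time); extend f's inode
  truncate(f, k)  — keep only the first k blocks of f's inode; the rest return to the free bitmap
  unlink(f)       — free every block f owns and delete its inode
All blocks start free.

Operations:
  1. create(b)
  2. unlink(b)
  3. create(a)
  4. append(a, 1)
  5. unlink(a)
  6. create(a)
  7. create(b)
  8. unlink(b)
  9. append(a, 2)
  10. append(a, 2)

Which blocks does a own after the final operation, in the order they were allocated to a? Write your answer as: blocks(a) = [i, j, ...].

blocks(a) = [0, 1, 2, 3, 4]

  1. create(b)  ⇒  F.......  {b→[0]}
  2. unlink(b)  ⇒  ........  {}
  3. create(a)  ⇒  F.......  {a→[0]}
  4. append(a, 1)  ⇒  FF......  {a→[0, 1]}
  5. unlink(a)  ⇒  ........  {}
  6. create(a)  ⇒  F.......  {a→[0]}
  7. create(b)  ⇒  FF......  {a→[0]; b→[1]}
  8. unlink(b)  ⇒  F.......  {a→[0]}
  9. append(a, 2)  ⇒  FFF.....  {a→[0, 1, 2]}
  10. append(a, 2)  ⇒  FFFFF...  {a→[0, 1, 2, 3, 4]}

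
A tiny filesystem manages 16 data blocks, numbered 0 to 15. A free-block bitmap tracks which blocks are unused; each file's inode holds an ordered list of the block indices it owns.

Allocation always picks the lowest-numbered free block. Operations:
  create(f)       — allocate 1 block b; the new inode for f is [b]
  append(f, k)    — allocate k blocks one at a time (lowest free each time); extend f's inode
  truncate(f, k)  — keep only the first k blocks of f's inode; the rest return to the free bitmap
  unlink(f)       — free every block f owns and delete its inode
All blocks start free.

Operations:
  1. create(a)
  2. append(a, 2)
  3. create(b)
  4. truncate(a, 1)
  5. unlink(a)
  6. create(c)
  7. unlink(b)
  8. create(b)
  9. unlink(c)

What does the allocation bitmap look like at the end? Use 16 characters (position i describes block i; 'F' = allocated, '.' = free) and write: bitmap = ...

bitmap = .F..............

  1. create(a)  ⇒  F...............  {a→[0]}
  2. append(a, 2)  ⇒  FFF.............  {a→[0, 1, 2]}
  3. create(b)  ⇒  FFFF............  {a→[0, 1, 2]; b→[3]}
  4. truncate(a, 1)  ⇒  F..F............  {a→[0]; b→[3]}
  5. unlink(a)  ⇒  ...F............  {b→[3]}
  6. create(c)  ⇒  F..F............  {b→[3]; c→[0]}
  7. unlink(b)  ⇒  F...............  {c→[0]}
  8. create(b)  ⇒  FF..............  {b→[1]; c→[0]}
  9. unlink(c)  ⇒  .F..............  {b→[1]}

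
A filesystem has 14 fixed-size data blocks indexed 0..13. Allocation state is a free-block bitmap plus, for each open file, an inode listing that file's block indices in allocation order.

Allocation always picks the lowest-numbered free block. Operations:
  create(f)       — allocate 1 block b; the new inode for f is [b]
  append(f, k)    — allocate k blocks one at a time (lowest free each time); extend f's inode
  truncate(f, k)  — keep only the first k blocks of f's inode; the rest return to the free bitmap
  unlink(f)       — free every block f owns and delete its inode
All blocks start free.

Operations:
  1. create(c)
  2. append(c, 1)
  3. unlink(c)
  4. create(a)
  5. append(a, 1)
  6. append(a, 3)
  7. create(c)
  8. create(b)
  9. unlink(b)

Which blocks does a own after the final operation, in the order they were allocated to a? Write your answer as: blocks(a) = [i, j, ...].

blocks(a) = [0, 1, 2, 3, 4]

after create(c) → c:[0]  free=[F.............]
after append(c, 1) → c:[0, 1]  free=[FF............]
after unlink(c) →   free=[..............]
after create(a) → a:[0]  free=[F.............]
after append(a, 1) → a:[0, 1]  free=[FF............]
after append(a, 3) → a:[0, 1, 2, 3, 4]  free=[FFFFF.........]
after create(c) → a:[0, 1, 2, 3, 4], c:[5]  free=[FFFFFF........]
after create(b) → a:[0, 1, 2, 3, 4], b:[6], c:[5]  free=[FFFFFFF.......]
after unlink(b) → a:[0, 1, 2, 3, 4], c:[5]  free=[FFFFFF........]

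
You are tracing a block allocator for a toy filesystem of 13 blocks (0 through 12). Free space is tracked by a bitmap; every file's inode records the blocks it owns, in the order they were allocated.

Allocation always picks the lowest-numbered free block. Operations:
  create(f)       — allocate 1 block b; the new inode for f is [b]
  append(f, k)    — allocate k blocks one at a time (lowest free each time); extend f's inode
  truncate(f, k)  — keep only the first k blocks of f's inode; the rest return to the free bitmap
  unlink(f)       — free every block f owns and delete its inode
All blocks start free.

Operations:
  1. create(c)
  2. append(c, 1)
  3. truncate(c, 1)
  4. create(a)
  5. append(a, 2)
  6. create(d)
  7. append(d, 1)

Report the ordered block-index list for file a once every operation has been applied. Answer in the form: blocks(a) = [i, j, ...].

blocks(a) = [1, 2, 3]

create(c): bitmap=F............ | c=[0]
append(c, 1): bitmap=FF........... | c=[0, 1]
truncate(c, 1): bitmap=F............ | c=[0]
create(a): bitmap=FF........... | a=[1] c=[0]
append(a, 2): bitmap=FFFF......... | a=[1, 2, 3] c=[0]
create(d): bitmap=FFFFF........ | a=[1, 2, 3] c=[0] d=[4]
append(d, 1): bitmap=FFFFFF....... | a=[1, 2, 3] c=[0] d=[4, 5]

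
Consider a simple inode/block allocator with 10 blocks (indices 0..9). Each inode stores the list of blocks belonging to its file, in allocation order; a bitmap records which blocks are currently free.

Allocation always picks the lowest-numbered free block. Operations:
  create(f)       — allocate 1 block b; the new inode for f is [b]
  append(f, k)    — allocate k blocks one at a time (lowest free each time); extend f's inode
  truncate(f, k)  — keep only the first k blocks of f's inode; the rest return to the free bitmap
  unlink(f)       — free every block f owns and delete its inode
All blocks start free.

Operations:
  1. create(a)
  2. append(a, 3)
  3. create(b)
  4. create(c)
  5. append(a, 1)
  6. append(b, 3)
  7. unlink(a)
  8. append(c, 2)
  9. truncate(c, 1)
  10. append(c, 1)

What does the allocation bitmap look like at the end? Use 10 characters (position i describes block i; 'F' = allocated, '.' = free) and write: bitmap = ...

bitmap = F...FF.FFF

  1. create(a)  ⇒  F.........  {a→[0]}
  2. append(a, 3)  ⇒  FFFF......  {a→[0, 1, 2, 3]}
  3. create(b)  ⇒  FFFFF.....  {a→[0, 1, 2, 3]; b→[4]}
  4. create(c)  ⇒  FFFFFF....  {a→[0, 1, 2, 3]; b→[4]; c→[5]}
  5. append(a, 1)  ⇒  FFFFFFF...  {a→[0, 1, 2, 3, 6]; b→[4]; c→[5]}
  6. append(b, 3)  ⇒  FFFFFFFFFF  {a→[0, 1, 2, 3, 6]; b→[4, 7, 8, 9]; c→[5]}
  7. unlink(a)  ⇒  ....FF.FFF  {b→[4, 7, 8, 9]; c→[5]}
  8. append(c, 2)  ⇒  FF..FF.FFF  {b→[4, 7, 8, 9]; c→[5, 0, 1]}
  9. truncate(c, 1)  ⇒  ....FF.FFF  {b→[4, 7, 8, 9]; c→[5]}
  10. append(c, 1)  ⇒  F...FF.FFF  {b→[4, 7, 8, 9]; c→[5, 0]}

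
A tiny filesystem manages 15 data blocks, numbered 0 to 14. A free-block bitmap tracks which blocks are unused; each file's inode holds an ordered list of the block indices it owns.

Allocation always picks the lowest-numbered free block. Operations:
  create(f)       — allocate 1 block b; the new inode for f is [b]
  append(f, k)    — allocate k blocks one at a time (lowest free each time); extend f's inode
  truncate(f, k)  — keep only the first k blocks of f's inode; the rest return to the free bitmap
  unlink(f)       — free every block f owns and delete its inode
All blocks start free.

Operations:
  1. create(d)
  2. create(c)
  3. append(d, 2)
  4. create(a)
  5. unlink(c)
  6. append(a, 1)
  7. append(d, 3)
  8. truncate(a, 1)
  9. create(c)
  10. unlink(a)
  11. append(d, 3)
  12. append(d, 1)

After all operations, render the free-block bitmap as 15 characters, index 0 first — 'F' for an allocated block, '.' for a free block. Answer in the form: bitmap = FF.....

bitmap = FFFFFFFFFFF....

  1. create(d)  ⇒  F..............  {d→[0]}
  2. create(c)  ⇒  FF.............  {c→[1]; d→[0]}
  3. append(d, 2)  ⇒  FFFF...........  {c→[1]; d→[0, 2, 3]}
  4. create(a)  ⇒  FFFFF..........  {a→[4]; c→[1]; d→[0, 2, 3]}
  5. unlink(c)  ⇒  F.FFF..........  {a→[4]; d→[0, 2, 3]}
  6. append(a, 1)  ⇒  FFFFF..........  {a→[4, 1]; d→[0, 2, 3]}
  7. append(d, 3)  ⇒  FFFFFFFF.......  {a→[4, 1]; d→[0, 2, 3, 5, 6, 7]}
  8. truncate(a, 1)  ⇒  F.FFFFFF.......  {a→[4]; d→[0, 2, 3, 5, 6, 7]}
  9. create(c)  ⇒  FFFFFFFF.......  {a→[4]; c→[1]; d→[0, 2, 3, 5, 6, 7]}
  10. unlink(a)  ⇒  FFFF.FFF.......  {c→[1]; d→[0, 2, 3, 5, 6, 7]}
  11. append(d, 3)  ⇒  FFFFFFFFFF.....  {c→[1]; d→[0, 2, 3, 5, 6, 7, 4, 8, 9]}
  12. append(d, 1)  ⇒  FFFFFFFFFFF....  {c→[1]; d→[0, 2, 3, 5, 6, 7, 4, 8, 9, 10]}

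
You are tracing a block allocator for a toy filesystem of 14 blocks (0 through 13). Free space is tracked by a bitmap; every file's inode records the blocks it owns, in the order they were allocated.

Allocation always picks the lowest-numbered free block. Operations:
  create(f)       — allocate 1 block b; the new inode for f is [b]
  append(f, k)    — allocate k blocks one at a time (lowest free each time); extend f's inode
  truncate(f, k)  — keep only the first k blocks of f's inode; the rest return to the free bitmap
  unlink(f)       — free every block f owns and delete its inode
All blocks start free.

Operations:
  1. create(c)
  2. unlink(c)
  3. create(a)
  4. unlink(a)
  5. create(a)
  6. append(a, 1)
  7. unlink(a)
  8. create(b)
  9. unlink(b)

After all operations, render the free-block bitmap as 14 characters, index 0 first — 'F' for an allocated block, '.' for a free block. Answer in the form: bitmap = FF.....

bitmap = ..............

[1] create(c) — c=0 (map F.............)
[2] unlink(c) —  (map ..............)
[3] create(a) — a=0 (map F.............)
[4] unlink(a) —  (map ..............)
[5] create(a) — a=0 (map F.............)
[6] append(a, 1) — a=0,1 (map FF............)
[7] unlink(a) —  (map ..............)
[8] create(b) — b=0 (map F.............)
[9] unlink(b) —  (map ..............)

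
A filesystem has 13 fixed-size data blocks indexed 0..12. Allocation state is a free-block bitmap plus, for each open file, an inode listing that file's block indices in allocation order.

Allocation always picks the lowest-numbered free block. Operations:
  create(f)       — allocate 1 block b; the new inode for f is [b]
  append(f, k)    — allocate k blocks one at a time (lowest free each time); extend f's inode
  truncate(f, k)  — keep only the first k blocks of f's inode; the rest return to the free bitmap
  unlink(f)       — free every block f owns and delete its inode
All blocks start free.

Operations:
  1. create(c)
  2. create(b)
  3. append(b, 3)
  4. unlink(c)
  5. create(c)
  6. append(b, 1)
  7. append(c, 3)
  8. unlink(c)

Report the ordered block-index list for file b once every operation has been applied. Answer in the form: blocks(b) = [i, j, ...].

after create(c) → c:[0]  free=[F............]
after create(b) → b:[1], c:[0]  free=[FF...........]
after append(b, 3) → b:[1, 2, 3, 4], c:[0]  free=[FFFFF........]
after unlink(c) → b:[1, 2, 3, 4]  free=[.FFFF........]
after create(c) → b:[1, 2, 3, 4], c:[0]  free=[FFFFF........]
after append(b, 1) → b:[1, 2, 3, 4, 5], c:[0]  free=[FFFFFF.......]
after append(c, 3) → b:[1, 2, 3, 4, 5], c:[0, 6, 7, 8]  free=[FFFFFFFFF....]
after unlink(c) → b:[1, 2, 3, 4, 5]  free=[.FFFFF.......]

blocks(b) = [1, 2, 3, 4, 5]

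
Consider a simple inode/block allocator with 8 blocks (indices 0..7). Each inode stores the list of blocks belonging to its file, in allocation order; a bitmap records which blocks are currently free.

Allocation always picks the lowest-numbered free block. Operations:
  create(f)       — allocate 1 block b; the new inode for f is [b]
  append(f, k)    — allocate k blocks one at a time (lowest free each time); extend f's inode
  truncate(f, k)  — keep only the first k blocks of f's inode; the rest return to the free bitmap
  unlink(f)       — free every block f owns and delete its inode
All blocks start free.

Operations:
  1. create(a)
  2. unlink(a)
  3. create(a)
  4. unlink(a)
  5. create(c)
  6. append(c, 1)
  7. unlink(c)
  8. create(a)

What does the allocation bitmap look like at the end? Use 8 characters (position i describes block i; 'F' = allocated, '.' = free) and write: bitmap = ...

bitmap = F.......

after create(a) → a:[0]  free=[F.......]
after unlink(a) →   free=[........]
after create(a) → a:[0]  free=[F.......]
after unlink(a) →   free=[........]
after create(c) → c:[0]  free=[F.......]
after append(c, 1) → c:[0, 1]  free=[FF......]
after unlink(c) →   free=[........]
after create(a) → a:[0]  free=[F.......]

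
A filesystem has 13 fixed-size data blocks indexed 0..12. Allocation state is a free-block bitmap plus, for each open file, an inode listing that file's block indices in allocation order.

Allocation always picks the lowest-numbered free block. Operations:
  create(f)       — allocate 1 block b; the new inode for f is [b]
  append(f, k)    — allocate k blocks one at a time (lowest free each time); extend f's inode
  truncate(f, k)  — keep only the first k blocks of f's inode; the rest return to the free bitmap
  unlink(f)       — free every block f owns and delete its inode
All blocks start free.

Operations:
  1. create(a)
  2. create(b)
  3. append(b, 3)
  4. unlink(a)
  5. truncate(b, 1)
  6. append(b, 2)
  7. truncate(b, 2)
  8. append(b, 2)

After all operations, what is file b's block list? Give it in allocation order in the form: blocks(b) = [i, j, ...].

after create(a) → a:[0]  free=[F............]
after create(b) → a:[0], b:[1]  free=[FF...........]
after append(b, 3) → a:[0], b:[1, 2, 3, 4]  free=[FFFFF........]
after unlink(a) → b:[1, 2, 3, 4]  free=[.FFFF........]
after truncate(b, 1) → b:[1]  free=[.F...........]
after append(b, 2) → b:[1, 0, 2]  free=[FFF..........]
after truncate(b, 2) → b:[1, 0]  free=[FF...........]
after append(b, 2) → b:[1, 0, 2, 3]  free=[FFFF.........]

blocks(b) = [1, 0, 2, 3]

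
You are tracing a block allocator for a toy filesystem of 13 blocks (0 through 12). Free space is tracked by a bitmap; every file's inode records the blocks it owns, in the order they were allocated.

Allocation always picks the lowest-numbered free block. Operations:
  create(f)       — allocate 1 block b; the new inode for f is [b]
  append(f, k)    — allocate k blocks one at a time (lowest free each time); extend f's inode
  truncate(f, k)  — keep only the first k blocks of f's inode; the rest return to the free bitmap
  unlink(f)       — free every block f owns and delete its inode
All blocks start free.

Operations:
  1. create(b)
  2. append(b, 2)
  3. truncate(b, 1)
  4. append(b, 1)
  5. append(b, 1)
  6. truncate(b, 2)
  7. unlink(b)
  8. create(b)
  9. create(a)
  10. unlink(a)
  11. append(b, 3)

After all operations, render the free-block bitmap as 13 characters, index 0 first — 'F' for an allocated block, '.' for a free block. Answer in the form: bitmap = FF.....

after create(b) → b:[0]  free=[F............]
after append(b, 2) → b:[0, 1, 2]  free=[FFF..........]
after truncate(b, 1) → b:[0]  free=[F............]
after append(b, 1) → b:[0, 1]  free=[FF...........]
after append(b, 1) → b:[0, 1, 2]  free=[FFF..........]
after truncate(b, 2) → b:[0, 1]  free=[FF...........]
after unlink(b) →   free=[.............]
after create(b) → b:[0]  free=[F............]
after create(a) → a:[1], b:[0]  free=[FF...........]
after unlink(a) → b:[0]  free=[F............]
after append(b, 3) → b:[0, 1, 2, 3]  free=[FFFF.........]

bitmap = FFFF.........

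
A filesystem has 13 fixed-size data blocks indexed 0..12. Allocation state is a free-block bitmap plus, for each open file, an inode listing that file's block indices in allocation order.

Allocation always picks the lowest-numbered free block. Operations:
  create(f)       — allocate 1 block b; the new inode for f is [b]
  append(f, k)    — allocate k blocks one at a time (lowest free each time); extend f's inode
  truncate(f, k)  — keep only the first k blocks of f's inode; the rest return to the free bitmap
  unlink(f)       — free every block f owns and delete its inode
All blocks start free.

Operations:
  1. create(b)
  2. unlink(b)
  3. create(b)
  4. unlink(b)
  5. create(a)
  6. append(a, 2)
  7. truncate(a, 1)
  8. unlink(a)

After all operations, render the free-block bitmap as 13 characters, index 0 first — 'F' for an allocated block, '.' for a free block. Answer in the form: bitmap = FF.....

bitmap = .............

after create(b) → b:[0]  free=[F............]
after unlink(b) →   free=[.............]
after create(b) → b:[0]  free=[F............]
after unlink(b) →   free=[.............]
after create(a) → a:[0]  free=[F............]
after append(a, 2) → a:[0, 1, 2]  free=[FFF..........]
after truncate(a, 1) → a:[0]  free=[F............]
after unlink(a) →   free=[.............]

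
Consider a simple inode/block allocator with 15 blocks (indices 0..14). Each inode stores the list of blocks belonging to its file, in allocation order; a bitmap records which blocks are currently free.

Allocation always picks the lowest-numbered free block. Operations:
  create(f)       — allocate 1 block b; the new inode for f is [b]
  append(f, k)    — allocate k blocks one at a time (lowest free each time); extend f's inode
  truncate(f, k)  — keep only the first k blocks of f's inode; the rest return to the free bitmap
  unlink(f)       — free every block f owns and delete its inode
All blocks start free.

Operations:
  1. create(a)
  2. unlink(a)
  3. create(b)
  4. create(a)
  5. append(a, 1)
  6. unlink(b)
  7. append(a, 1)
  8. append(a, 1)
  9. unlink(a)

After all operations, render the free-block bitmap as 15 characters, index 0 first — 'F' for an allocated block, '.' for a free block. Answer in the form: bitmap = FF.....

[1] create(a) — a=0 (map F..............)
[2] unlink(a) —  (map ...............)
[3] create(b) — b=0 (map F..............)
[4] create(a) — a=1 b=0 (map FF.............)
[5] append(a, 1) — a=1,2 b=0 (map FFF............)
[6] unlink(b) — a=1,2 (map .FF............)
[7] append(a, 1) — a=1,2,0 (map FFF............)
[8] append(a, 1) — a=1,2,0,3 (map FFFF...........)
[9] unlink(a) —  (map ...............)

bitmap = ...............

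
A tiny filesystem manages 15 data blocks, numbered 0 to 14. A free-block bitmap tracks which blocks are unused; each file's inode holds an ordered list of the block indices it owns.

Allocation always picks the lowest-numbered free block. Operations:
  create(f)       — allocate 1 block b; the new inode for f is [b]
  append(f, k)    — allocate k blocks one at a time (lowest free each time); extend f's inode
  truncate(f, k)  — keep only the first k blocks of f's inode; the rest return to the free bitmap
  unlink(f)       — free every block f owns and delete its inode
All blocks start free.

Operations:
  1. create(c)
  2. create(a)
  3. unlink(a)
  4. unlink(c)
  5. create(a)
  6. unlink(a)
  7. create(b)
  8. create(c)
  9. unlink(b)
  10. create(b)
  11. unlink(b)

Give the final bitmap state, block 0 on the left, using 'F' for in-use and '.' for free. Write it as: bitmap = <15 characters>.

bitmap = .F.............

  1. create(c)  ⇒  F..............  {c→[0]}
  2. create(a)  ⇒  FF.............  {a→[1]; c→[0]}
  3. unlink(a)  ⇒  F..............  {c→[0]}
  4. unlink(c)  ⇒  ...............  {}
  5. create(a)  ⇒  F..............  {a→[0]}
  6. unlink(a)  ⇒  ...............  {}
  7. create(b)  ⇒  F..............  {b→[0]}
  8. create(c)  ⇒  FF.............  {b→[0]; c→[1]}
  9. unlink(b)  ⇒  .F.............  {c→[1]}
  10. create(b)  ⇒  FF.............  {b→[0]; c→[1]}
  11. unlink(b)  ⇒  .F.............  {c→[1]}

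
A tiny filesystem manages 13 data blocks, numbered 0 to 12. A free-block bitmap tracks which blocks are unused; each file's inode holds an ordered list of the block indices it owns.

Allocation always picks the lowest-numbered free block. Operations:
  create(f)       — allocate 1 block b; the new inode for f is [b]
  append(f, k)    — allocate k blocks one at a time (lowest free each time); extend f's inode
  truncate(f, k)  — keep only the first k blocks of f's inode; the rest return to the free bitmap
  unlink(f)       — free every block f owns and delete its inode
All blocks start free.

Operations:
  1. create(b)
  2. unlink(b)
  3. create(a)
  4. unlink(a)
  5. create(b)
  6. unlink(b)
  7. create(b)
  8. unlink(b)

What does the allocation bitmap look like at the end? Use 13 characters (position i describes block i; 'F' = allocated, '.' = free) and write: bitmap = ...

  1. create(b)  ⇒  F............  {b→[0]}
  2. unlink(b)  ⇒  .............  {}
  3. create(a)  ⇒  F............  {a→[0]}
  4. unlink(a)  ⇒  .............  {}
  5. create(b)  ⇒  F............  {b→[0]}
  6. unlink(b)  ⇒  .............  {}
  7. create(b)  ⇒  F............  {b→[0]}
  8. unlink(b)  ⇒  .............  {}

bitmap = .............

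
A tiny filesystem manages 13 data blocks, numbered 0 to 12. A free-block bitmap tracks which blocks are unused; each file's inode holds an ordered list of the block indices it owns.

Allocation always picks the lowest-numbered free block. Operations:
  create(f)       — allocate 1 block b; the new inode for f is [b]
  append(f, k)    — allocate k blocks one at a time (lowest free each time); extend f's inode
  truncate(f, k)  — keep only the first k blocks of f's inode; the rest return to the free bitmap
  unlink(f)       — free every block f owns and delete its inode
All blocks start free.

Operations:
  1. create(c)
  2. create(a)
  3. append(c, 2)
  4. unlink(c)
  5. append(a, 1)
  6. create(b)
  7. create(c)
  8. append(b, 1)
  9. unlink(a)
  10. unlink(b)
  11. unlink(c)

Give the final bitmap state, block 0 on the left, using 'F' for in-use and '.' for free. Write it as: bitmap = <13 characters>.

after create(c) → c:[0]  free=[F............]
after create(a) → a:[1], c:[0]  free=[FF...........]
after append(c, 2) → a:[1], c:[0, 2, 3]  free=[FFFF.........]
after unlink(c) → a:[1]  free=[.F...........]
after append(a, 1) → a:[1, 0]  free=[FF...........]
after create(b) → a:[1, 0], b:[2]  free=[FFF..........]
after create(c) → a:[1, 0], b:[2], c:[3]  free=[FFFF.........]
after append(b, 1) → a:[1, 0], b:[2, 4], c:[3]  free=[FFFFF........]
after unlink(a) → b:[2, 4], c:[3]  free=[..FFF........]
after unlink(b) → c:[3]  free=[...F.........]
after unlink(c) →   free=[.............]

bitmap = .............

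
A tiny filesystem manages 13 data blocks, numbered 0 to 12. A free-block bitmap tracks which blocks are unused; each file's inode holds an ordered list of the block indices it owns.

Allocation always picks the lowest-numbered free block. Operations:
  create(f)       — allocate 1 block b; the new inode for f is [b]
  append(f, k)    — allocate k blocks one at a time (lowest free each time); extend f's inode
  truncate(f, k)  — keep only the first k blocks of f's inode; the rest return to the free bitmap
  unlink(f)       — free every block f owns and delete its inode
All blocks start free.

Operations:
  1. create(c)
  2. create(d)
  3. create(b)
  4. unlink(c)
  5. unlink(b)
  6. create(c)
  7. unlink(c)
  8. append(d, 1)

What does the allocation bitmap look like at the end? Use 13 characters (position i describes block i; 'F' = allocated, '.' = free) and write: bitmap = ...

bitmap = FF...........

create(c): bitmap=F............ | c=[0]
create(d): bitmap=FF........... | c=[0] d=[1]
create(b): bitmap=FFF.......... | b=[2] c=[0] d=[1]
unlink(c): bitmap=.FF.......... | b=[2] d=[1]
unlink(b): bitmap=.F........... | d=[1]
create(c): bitmap=FF........... | c=[0] d=[1]
unlink(c): bitmap=.F........... | d=[1]
append(d, 1): bitmap=FF........... | d=[1, 0]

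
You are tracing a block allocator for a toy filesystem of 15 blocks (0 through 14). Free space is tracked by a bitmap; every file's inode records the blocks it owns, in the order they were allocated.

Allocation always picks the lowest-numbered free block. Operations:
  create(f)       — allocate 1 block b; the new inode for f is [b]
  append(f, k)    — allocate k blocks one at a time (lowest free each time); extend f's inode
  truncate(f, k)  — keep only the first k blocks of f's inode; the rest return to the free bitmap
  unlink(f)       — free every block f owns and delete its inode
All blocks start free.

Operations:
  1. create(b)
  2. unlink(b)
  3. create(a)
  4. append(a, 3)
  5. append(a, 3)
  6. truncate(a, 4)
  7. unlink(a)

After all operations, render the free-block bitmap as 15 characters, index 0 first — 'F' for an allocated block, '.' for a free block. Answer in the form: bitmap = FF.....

  1. create(b)  ⇒  F..............  {b→[0]}
  2. unlink(b)  ⇒  ...............  {}
  3. create(a)  ⇒  F..............  {a→[0]}
  4. append(a, 3)  ⇒  FFFF...........  {a→[0, 1, 2, 3]}
  5. append(a, 3)  ⇒  FFFFFFF........  {a→[0, 1, 2, 3, 4, 5, 6]}
  6. truncate(a, 4)  ⇒  FFFF...........  {a→[0, 1, 2, 3]}
  7. unlink(a)  ⇒  ...............  {}

bitmap = ...............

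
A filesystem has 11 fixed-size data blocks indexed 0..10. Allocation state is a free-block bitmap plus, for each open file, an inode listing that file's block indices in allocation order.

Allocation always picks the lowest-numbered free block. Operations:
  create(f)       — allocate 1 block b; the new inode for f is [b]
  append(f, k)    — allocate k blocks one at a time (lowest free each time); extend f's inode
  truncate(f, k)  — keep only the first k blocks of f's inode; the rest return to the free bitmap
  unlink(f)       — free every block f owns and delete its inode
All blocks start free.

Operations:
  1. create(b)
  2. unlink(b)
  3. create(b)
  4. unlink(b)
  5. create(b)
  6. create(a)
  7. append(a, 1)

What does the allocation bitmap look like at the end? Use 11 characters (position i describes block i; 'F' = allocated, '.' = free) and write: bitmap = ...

[1] create(b) — b=0 (map F..........)
[2] unlink(b) —  (map ...........)
[3] create(b) — b=0 (map F..........)
[4] unlink(b) —  (map ...........)
[5] create(b) — b=0 (map F..........)
[6] create(a) — a=1 b=0 (map FF.........)
[7] append(a, 1) — a=1,2 b=0 (map FFF........)

bitmap = FFF........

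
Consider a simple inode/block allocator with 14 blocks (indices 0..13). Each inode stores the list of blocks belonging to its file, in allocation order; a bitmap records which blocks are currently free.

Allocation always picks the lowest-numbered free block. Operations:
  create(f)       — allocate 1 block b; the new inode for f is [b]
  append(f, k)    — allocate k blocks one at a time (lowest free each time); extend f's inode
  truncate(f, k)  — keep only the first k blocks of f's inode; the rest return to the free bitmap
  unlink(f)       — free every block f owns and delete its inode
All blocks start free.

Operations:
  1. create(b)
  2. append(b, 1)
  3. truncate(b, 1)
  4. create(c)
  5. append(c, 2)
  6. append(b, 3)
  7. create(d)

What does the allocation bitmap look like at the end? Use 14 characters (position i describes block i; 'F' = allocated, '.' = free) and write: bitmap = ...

  1. create(b)  ⇒  F.............  {b→[0]}
  2. append(b, 1)  ⇒  FF............  {b→[0, 1]}
  3. truncate(b, 1)  ⇒  F.............  {b→[0]}
  4. create(c)  ⇒  FF............  {b→[0]; c→[1]}
  5. append(c, 2)  ⇒  FFFF..........  {b→[0]; c→[1, 2, 3]}
  6. append(b, 3)  ⇒  FFFFFFF.......  {b→[0, 4, 5, 6]; c→[1, 2, 3]}
  7. create(d)  ⇒  FFFFFFFF......  {b→[0, 4, 5, 6]; c→[1, 2, 3]; d→[7]}

bitmap = FFFFFFFF......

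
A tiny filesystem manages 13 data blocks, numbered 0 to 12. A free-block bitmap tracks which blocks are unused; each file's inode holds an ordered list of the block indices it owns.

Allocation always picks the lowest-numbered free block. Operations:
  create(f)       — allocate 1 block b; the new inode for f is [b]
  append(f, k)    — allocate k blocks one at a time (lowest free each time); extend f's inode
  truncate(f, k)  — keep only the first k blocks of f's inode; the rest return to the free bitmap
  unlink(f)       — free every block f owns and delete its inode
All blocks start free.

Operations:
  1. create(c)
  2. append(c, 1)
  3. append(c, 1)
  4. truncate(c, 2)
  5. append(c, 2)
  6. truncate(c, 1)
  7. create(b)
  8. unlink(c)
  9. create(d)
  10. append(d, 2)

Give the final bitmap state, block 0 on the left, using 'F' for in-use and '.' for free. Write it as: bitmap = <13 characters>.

  1. create(c)  ⇒  F............  {c→[0]}
  2. append(c, 1)  ⇒  FF...........  {c→[0, 1]}
  3. append(c, 1)  ⇒  FFF..........  {c→[0, 1, 2]}
  4. truncate(c, 2)  ⇒  FF...........  {c→[0, 1]}
  5. append(c, 2)  ⇒  FFFF.........  {c→[0, 1, 2, 3]}
  6. truncate(c, 1)  ⇒  F............  {c→[0]}
  7. create(b)  ⇒  FF...........  {b→[1]; c→[0]}
  8. unlink(c)  ⇒  .F...........  {b→[1]}
  9. create(d)  ⇒  FF...........  {b→[1]; d→[0]}
  10. append(d, 2)  ⇒  FFFF.........  {b→[1]; d→[0, 2, 3]}

bitmap = FFFF.........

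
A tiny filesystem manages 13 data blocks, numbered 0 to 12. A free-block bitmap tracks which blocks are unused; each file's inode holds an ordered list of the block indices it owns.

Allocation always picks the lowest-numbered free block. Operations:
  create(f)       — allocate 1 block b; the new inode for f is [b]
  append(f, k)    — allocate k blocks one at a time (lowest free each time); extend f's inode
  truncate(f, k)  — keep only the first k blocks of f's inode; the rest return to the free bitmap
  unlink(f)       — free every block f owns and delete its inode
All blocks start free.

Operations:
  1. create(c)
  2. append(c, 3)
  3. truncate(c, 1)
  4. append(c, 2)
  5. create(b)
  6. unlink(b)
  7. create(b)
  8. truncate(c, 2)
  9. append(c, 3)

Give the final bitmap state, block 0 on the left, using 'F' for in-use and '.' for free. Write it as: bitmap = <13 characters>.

after create(c) → c:[0]  free=[F............]
after append(c, 3) → c:[0, 1, 2, 3]  free=[FFFF.........]
after truncate(c, 1) → c:[0]  free=[F............]
after append(c, 2) → c:[0, 1, 2]  free=[FFF..........]
after create(b) → b:[3], c:[0, 1, 2]  free=[FFFF.........]
after unlink(b) → c:[0, 1, 2]  free=[FFF..........]
after create(b) → b:[3], c:[0, 1, 2]  free=[FFFF.........]
after truncate(c, 2) → b:[3], c:[0, 1]  free=[FF.F.........]
after append(c, 3) → b:[3], c:[0, 1, 2, 4, 5]  free=[FFFFFF.......]

bitmap = FFFFFF.......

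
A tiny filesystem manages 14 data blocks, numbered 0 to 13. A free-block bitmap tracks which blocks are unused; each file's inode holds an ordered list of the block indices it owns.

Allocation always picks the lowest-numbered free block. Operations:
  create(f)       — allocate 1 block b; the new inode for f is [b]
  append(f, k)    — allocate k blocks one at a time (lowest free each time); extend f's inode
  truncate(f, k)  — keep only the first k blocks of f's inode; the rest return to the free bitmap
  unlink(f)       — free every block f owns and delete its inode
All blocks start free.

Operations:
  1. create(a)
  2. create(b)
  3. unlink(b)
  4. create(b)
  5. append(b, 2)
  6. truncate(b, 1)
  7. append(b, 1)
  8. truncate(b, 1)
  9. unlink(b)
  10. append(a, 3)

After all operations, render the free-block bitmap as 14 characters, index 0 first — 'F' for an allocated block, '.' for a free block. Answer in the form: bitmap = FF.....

bitmap = FFFF..........

  1. create(a)  ⇒  F.............  {a→[0]}
  2. create(b)  ⇒  FF............  {a→[0]; b→[1]}
  3. unlink(b)  ⇒  F.............  {a→[0]}
  4. create(b)  ⇒  FF............  {a→[0]; b→[1]}
  5. append(b, 2)  ⇒  FFFF..........  {a→[0]; b→[1, 2, 3]}
  6. truncate(b, 1)  ⇒  FF............  {a→[0]; b→[1]}
  7. append(b, 1)  ⇒  FFF...........  {a→[0]; b→[1, 2]}
  8. truncate(b, 1)  ⇒  FF............  {a→[0]; b→[1]}
  9. unlink(b)  ⇒  F.............  {a→[0]}
  10. append(a, 3)  ⇒  FFFF..........  {a→[0, 1, 2, 3]}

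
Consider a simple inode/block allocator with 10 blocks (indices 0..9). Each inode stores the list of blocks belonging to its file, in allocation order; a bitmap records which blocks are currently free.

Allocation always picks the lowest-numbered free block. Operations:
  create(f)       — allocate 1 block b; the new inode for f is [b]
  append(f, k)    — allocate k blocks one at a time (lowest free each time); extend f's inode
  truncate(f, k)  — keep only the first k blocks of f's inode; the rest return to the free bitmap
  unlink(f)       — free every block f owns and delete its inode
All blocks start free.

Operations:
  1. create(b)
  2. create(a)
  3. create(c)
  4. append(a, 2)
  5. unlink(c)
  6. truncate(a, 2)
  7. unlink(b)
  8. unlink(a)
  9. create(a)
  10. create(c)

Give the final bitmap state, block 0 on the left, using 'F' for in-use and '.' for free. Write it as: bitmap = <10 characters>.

bitmap = FF........

  1. create(b)  ⇒  F.........  {b→[0]}
  2. create(a)  ⇒  FF........  {a→[1]; b→[0]}
  3. create(c)  ⇒  FFF.......  {a→[1]; b→[0]; c→[2]}
  4. append(a, 2)  ⇒  FFFFF.....  {a→[1, 3, 4]; b→[0]; c→[2]}
  5. unlink(c)  ⇒  FF.FF.....  {a→[1, 3, 4]; b→[0]}
  6. truncate(a, 2)  ⇒  FF.F......  {a→[1, 3]; b→[0]}
  7. unlink(b)  ⇒  .F.F......  {a→[1, 3]}
  8. unlink(a)  ⇒  ..........  {}
  9. create(a)  ⇒  F.........  {a→[0]}
  10. create(c)  ⇒  FF........  {a→[0]; c→[1]}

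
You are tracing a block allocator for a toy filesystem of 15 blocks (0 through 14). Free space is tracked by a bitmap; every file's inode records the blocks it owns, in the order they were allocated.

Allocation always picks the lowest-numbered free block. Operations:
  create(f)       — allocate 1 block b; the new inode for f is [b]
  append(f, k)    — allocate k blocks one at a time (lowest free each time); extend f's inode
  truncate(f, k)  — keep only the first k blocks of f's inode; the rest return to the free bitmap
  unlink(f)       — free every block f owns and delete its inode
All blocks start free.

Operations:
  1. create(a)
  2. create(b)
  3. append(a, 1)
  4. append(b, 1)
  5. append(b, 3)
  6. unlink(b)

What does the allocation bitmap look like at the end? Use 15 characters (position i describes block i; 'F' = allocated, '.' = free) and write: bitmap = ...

bitmap = F.F............

[1] create(a) — a=0 (map F..............)
[2] create(b) — a=0 b=1 (map FF.............)
[3] append(a, 1) — a=0,2 b=1 (map FFF............)
[4] append(b, 1) — a=0,2 b=1,3 (map FFFF...........)
[5] append(b, 3) — a=0,2 b=1,3,4,5,6 (map FFFFFFF........)
[6] unlink(b) — a=0,2 (map F.F............)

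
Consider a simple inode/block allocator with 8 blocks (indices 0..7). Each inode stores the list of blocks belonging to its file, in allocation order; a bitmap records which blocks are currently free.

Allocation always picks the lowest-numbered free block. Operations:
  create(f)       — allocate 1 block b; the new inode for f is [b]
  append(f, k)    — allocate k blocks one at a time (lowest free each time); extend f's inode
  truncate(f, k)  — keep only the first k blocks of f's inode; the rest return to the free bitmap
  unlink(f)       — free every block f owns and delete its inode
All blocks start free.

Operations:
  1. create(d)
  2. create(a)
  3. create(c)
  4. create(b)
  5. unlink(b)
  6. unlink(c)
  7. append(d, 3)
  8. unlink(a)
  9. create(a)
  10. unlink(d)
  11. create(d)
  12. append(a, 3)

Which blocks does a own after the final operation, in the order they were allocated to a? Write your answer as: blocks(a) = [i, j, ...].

create(d): bitmap=F....... | d=[0]
create(a): bitmap=FF...... | a=[1] d=[0]
create(c): bitmap=FFF..... | a=[1] c=[2] d=[0]
create(b): bitmap=FFFF.... | a=[1] b=[3] c=[2] d=[0]
unlink(b): bitmap=FFF..... | a=[1] c=[2] d=[0]
unlink(c): bitmap=FF...... | a=[1] d=[0]
append(d, 3): bitmap=FFFFF... | a=[1] d=[0, 2, 3, 4]
unlink(a): bitmap=F.FFF... | d=[0, 2, 3, 4]
create(a): bitmap=FFFFF... | a=[1] d=[0, 2, 3, 4]
unlink(d): bitmap=.F...... | a=[1]
create(d): bitmap=FF...... | a=[1] d=[0]
append(a, 3): bitmap=FFFFF... | a=[1, 2, 3, 4] d=[0]

blocks(a) = [1, 2, 3, 4]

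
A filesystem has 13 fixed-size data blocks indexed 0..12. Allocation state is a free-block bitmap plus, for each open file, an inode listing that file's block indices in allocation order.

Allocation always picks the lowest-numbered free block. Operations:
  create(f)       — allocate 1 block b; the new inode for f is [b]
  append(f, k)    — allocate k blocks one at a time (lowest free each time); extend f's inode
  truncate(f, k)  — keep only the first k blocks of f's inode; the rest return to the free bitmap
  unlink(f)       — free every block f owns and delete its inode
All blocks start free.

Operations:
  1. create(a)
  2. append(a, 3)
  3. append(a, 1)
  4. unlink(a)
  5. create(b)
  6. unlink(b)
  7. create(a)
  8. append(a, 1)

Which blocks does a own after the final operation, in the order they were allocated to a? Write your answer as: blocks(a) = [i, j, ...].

after create(a) → a:[0]  free=[F............]
after append(a, 3) → a:[0, 1, 2, 3]  free=[FFFF.........]
after append(a, 1) → a:[0, 1, 2, 3, 4]  free=[FFFFF........]
after unlink(a) →   free=[.............]
after create(b) → b:[0]  free=[F............]
after unlink(b) →   free=[.............]
after create(a) → a:[0]  free=[F............]
after append(a, 1) → a:[0, 1]  free=[FF...........]

blocks(a) = [0, 1]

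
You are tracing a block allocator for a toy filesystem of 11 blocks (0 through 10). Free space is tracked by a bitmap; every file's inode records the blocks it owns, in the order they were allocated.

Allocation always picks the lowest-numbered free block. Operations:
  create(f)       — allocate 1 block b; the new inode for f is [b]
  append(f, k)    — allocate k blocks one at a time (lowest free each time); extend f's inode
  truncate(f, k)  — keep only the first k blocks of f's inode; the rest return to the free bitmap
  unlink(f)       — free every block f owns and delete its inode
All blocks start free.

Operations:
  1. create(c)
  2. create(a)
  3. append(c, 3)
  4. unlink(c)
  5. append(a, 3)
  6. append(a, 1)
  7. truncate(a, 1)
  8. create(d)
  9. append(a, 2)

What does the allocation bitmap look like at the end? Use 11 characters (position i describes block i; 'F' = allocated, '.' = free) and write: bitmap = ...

bitmap = FFFF.......

create(c): bitmap=F.......... | c=[0]
create(a): bitmap=FF......... | a=[1] c=[0]
append(c, 3): bitmap=FFFFF...... | a=[1] c=[0, 2, 3, 4]
unlink(c): bitmap=.F......... | a=[1]
append(a, 3): bitmap=FFFF....... | a=[1, 0, 2, 3]
append(a, 1): bitmap=FFFFF...... | a=[1, 0, 2, 3, 4]
truncate(a, 1): bitmap=.F......... | a=[1]
create(d): bitmap=FF......... | a=[1] d=[0]
append(a, 2): bitmap=FFFF....... | a=[1, 2, 3] d=[0]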